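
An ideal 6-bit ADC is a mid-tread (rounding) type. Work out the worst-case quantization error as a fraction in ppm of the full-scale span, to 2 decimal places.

7812.50 ppm

Rounding → worst-case error = ½ LSB = V_FS/2^7, so 1e+06/128 = 7812.5 ppm of full scale.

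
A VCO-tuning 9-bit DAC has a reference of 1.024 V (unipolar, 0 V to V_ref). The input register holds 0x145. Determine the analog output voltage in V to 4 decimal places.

LSB = 1.024 V / 2^9 = 2.000 mV.
Code 0x145 = 325 decimal.
V_out = 0 + 325 × 0.002 V = 0.65 V.

0.6500 V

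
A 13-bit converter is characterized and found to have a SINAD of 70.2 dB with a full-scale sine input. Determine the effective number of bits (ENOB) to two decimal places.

11.37 bits

ENOB = (SINAD − 1.76) / 6.02 = (70.2 − 1.76)/6.02 = 11.369.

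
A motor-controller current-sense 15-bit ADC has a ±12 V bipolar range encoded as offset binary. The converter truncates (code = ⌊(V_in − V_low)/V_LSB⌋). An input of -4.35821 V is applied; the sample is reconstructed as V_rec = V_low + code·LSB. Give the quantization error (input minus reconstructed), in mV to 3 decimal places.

0.433 mV

LSB = 24/2^15 = 0.732 mV.
Scaled input = 10433.5906 LSBs, so code = 10433.
Code 10433 maps back to (−12) + 10433×0.000732422 V = -4.3586426 V.
Difference: 0.000432578 V → 0.433 mV.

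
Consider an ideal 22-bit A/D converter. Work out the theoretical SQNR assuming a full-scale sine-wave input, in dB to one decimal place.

134.2 dB

SNR ≈ 6.02·N + 1.76 dB = 6.02·22 + 1.76 = 134.20 dB.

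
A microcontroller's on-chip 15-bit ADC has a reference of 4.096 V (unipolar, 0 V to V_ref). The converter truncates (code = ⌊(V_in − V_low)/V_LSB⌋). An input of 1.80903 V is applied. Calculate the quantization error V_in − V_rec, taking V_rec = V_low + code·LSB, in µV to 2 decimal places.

Step size: 4.096 V ÷ 2^15 = 125.00 µV.
(V_in − V_low)/LSB = (1.80903 − 0)/0.000125 = 14472.2400 → code 14472 (floor).
V_rec = 0 + 14472·0.000125 = 1.809 V.
V_in − V_rec = 3e-05 V = 30.00 µV.

30.00 µV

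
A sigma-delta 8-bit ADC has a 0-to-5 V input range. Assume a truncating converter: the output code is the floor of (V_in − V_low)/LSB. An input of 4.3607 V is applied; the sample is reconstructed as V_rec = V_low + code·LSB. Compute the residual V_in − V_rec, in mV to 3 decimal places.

Step size: 5 V ÷ 2^8 = 19.531 mV.
Scaled input = 223.2678 LSBs, so code = 223.
V_rec = 0 + 223·0.0195312 = 4.3554688 V.
Difference: 0.00523125 V → 5.231 mV.

5.231 mV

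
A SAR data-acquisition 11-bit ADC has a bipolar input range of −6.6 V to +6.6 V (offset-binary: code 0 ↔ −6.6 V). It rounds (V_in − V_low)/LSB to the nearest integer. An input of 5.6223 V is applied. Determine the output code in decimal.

LSB = 13.2 V / 2048 = 6.445 mV.
(V_in − V_low)/LSB = (5.6223 − (−6.6)) / 0.00644531 = 1896.308.
Round → code 1896.

code 1896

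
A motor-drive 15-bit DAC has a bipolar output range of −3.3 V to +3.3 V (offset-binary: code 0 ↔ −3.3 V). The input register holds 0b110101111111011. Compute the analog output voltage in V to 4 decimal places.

2.2677 V

LSB = 6.6 V / 2^15 = 201.42 µV.
Code 0b110101111111011 = 27643 decimal.
V_out = (−3.3) + 27643 × 0.000201416 V = 2.26774 V.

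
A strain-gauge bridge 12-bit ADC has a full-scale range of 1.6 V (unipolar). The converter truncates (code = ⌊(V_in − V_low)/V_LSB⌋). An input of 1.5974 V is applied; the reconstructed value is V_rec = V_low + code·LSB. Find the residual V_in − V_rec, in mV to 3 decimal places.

LSB = 1.6/2^12 = 390.62 µV.
(1.5974 − 0)/0.000390625 = 4089.3440; ⌊·⌋ gives code 4089.
Reconstructed: 1.5972656 V.
Difference: 0.000134375 V → 0.134 mV.

0.134 mV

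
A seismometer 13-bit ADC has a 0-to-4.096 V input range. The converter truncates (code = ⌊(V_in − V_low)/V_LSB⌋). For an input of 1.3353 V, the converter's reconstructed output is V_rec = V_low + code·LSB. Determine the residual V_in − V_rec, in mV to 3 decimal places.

0.300 mV

Step size: 4.096 V ÷ 2^13 = 0.500 mV.
Scaled input = 2670.6000 LSBs, so code = 2670.
Code 2670 maps back to 0 + 2670×0.0005 V = 1.335 V.
V_in − V_rec = 0.0003 V = 0.300 mV.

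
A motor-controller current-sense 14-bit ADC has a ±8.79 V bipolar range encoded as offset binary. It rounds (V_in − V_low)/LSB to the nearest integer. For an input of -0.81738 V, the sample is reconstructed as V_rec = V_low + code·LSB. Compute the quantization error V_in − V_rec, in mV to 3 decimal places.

0.245 mV

One LSB is 17.58 V / 16384 = 1.073 mV.
(-0.81738 − (−8.79))/0.001073 = 7430.2279; round gives code 7430.
V_rec = (−8.79) + 7430·0.001073 = -0.81762451 V.
Difference: 0.000244512 V → 0.245 mV.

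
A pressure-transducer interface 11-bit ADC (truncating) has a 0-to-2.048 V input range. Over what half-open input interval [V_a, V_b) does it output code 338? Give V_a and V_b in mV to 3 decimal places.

LSB = 2.048/2^11 = 1.000 mV.
V_a = V_low + 338·LSB = 0.338 V; V_b = V_low + 339·LSB = 0.339 V.

[338.000 mV, 339.000 mV)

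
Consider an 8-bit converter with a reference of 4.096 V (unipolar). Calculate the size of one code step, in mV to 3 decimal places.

16.000 mV

Full-scale span = 4.096 V.
LSB = 4.096 / 2^8 = 4.096 / 256 = 0.016 V = 16.000 mV.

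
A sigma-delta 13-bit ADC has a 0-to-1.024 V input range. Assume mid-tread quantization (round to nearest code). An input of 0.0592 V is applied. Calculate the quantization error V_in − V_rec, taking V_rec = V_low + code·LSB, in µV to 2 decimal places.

-50.00 µV

LSB = 1.024/2^13 = 125.00 µV.
(0.0592 − 0)/0.000125 = 473.6000; round gives code 474.
Code 474 maps back to 0 + 474×0.000125 V = 0.05925 V.
Error = 0.0592 − 0.05925 = -5e-05 V = -50.00 µV.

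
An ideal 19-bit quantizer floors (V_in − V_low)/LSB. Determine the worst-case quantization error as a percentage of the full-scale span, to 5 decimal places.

0.00019 %

Truncating → worst-case error = 1 LSB = V_FS/2^19, so 100/524288 = 0.000190735 % of full scale.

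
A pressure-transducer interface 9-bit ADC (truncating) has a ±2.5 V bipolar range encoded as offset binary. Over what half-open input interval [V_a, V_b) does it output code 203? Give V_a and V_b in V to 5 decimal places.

[-0.51758 V, -0.50781 V)

LSB = 5/2^9 = 9.766 mV.
V_a = V_low + 203·LSB = -0.517578 V; V_b = V_low + 204·LSB = -0.507812 V.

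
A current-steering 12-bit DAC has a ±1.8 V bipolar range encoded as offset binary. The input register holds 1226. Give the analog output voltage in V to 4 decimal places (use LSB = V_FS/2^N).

-0.7225 V

LSB = 3.6 V / 2^12 = 0.879 mV.
V_out = (−1.8) + 1226 × 0.000878906 V = -0.722461 V.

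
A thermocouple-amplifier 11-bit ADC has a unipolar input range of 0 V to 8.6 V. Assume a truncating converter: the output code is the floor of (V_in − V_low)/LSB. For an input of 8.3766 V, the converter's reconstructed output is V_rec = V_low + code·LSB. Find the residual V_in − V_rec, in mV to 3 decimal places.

3.358 mV

One LSB is 8.6 V / 2048 = 4.199 mV.
(V_in − V_low)/LSB = (8.3766 − 0)/0.00419922 = 1994.7996 → code 1994 (floor).
V_rec = 0 + 1994·0.00419922 = 8.3732422 V.
Difference: 0.00335781 V → 3.358 mV.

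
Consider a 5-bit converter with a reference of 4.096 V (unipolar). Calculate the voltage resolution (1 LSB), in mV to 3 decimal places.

128.000 mV

Full-scale span = 4.096 V.
LSB = 4.096 / 2^5 = 4.096 / 32 = 0.128 V = 128.000 mV.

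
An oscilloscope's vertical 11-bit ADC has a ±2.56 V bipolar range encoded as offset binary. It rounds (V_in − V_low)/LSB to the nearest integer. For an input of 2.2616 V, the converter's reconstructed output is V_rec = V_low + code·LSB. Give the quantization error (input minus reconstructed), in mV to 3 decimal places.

-0.900 mV

One LSB is 5.12 V / 2048 = 2.500 mV.
(2.2616 − (−2.56))/0.0025 = 1928.6400; round gives code 1929.
Code 1929 maps back to (−2.56) + 1929×0.0025 V = 2.2625 V.
Difference: -0.0009 V → -0.900 mV.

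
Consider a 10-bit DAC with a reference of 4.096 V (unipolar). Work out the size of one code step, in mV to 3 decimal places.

4.000 mV

Full-scale span = 4.096 V.
LSB = 4.096 / 2^10 = 4.096 / 1024 = 0.004 V = 4.000 mV.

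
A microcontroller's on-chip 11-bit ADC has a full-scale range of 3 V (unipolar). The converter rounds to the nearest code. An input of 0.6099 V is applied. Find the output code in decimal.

With 2048 levels over 3 V, one step is 1.465 mV.
(V_in − V_low)/LSB = (0.6099 − 0) / 0.00146484 = 416.358.
So the output code is 416.

code 416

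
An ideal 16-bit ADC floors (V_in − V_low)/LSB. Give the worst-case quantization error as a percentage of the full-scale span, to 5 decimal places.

Truncating → worst-case error = 1 LSB = V_FS/2^16, so 100/65536 = 0.00152588 % of full scale.

0.00153 %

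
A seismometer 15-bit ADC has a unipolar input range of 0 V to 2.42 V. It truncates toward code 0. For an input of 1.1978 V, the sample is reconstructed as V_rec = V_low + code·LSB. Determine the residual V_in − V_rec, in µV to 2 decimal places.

59.52 µV

LSB = 2.42/2^15 = 73.85 µV.
(V_in − V_low)/LSB = (1.1978 − 0)/7.38525e-05 = 16218.8060 → code 16218 (floor).
V_rec = 0 + 16218·7.38525e-05 = 1.1977405 V.
Difference: 5.95215e-05 V → 59.52 µV.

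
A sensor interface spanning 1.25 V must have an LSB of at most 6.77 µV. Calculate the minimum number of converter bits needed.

Number of steps required ≥ 1.25 V / 6.77 µV = 184638.11.
Need 2^N ≥ 184638.11; 2^17 = 131072, 2^18 = 262144.
Minimum N = 18.

18 bits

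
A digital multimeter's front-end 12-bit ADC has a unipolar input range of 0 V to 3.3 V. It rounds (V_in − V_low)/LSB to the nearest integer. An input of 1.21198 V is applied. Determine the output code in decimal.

code 1504

Full-scale span = 3.3 V; LSB = 3.3/2^12 = 0.806 mV.
(1.21198 − 0) / 0.000805664 = 1504.324 LSBs.
Round → code 1504.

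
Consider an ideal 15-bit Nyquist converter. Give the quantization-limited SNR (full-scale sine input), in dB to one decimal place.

SNR ≈ 6.02·N + 1.76 dB = 6.02·15 + 1.76 = 92.06 dB.

92.1 dB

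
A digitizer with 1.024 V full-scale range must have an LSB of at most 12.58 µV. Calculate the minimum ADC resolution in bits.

Number of steps required ≥ 1.024 V / 12.58 µV = 81399.05.
Need 2^N ≥ 81399.05; 2^16 = 65536, 2^17 = 131072.
Minimum N = 17.

17 bits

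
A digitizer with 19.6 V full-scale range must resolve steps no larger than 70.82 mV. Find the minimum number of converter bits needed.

Number of steps required ≥ 19.6 V / 70.82 mV = 276.76.
Need 2^N ≥ 276.76; 2^8 = 256, 2^9 = 512.
Minimum N = 9.

9 bits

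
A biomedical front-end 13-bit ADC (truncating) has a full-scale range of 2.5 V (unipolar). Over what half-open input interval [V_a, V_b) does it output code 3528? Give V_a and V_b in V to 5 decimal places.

LSB = 2.5/2^13 = 305.18 µV.
V_a = V_low + 3528·LSB = 1.07666 V; V_b = V_low + 3529·LSB = 1.07697 V.

[1.07666 V, 1.07697 V)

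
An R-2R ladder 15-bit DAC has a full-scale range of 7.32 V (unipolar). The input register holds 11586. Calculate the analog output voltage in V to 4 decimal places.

LSB = 7.32 V / 2^15 = 223.39 µV.
V_out = 0 + 11586 × 0.000223389 V = 2.58818 V.

2.5882 V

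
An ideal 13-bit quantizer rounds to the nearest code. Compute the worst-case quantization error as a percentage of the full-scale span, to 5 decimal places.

0.00610 %

Rounding → worst-case error = ½ LSB = V_FS/2^14, so 100/16384 = 0.00610352 % of full scale.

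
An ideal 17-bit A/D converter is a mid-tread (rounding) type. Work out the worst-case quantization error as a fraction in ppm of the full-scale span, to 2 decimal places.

Rounding → worst-case error = ½ LSB = V_FS/2^18, so 1e+06/262144 = 3.8147 ppm of full scale.

3.81 ppm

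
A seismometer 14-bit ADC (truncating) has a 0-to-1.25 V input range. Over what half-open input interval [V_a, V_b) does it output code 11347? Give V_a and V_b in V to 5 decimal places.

LSB = 1.25/2^14 = 76.29 µV.
V_a = V_low + 11347·LSB = 0.865707 V; V_b = V_low + 11348·LSB = 0.865784 V.

[0.86571 V, 0.86578 V)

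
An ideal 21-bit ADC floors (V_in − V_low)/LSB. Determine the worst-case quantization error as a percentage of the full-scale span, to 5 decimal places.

Truncating → worst-case error = 1 LSB = V_FS/2^21, so 100/2097152 = 4.76837e-05 % of full scale.

0.00005 %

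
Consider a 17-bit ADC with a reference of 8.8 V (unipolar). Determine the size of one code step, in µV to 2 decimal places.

67.14 µV

Full-scale span = 8.8 V.
LSB = 8.8 / 2^17 = 8.8 / 131072 = 6.71387e-05 V = 67.14 µV.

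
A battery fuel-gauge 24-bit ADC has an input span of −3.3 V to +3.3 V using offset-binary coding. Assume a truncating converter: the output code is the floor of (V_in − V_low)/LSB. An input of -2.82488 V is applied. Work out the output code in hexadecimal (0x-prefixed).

code 0x126DCC (decimal 1207756)

Full-scale span = 6.6 V; LSB = 6.6/2^24 = 0.39 µV.
(V_in − V_low)/LSB = (-2.82488 − (−3.3)) / 3.93391e-07 = 1207756.192.
⌊·⌋(1207756.192) = 1207756.
In hexadecimal (0x-prefixed): 0x126DCC.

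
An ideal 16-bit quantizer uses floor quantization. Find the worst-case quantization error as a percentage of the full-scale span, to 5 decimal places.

Truncating → worst-case error = 1 LSB = V_FS/2^16, so 100/65536 = 0.00152588 % of full scale.

0.00153 %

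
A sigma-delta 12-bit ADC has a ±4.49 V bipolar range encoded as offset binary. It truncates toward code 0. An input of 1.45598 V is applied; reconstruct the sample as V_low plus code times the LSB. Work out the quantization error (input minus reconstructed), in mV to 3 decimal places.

LSB = 8.98/2^12 = 2.192 mV.
Scaled input = 2712.1085 LSBs, so code = 2712.
Code 2712 maps back to (−4.49) + 2712×0.00219238 V = 1.4557422 V.
V_in − V_rec = 0.000237812 V = 0.238 mV.

0.238 mV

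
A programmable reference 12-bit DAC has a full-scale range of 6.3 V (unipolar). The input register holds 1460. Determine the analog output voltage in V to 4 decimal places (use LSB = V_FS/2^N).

2.2456 V

LSB = 6.3 V / 2^12 = 1.538 mV.
V_out = 0 + 1460 × 0.00153809 V = 2.24561 V.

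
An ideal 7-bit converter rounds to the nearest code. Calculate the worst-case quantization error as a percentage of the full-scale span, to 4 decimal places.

Rounding → worst-case error = ½ LSB = V_FS/2^8, so 100/256 = 0.390625 % of full scale.

0.3906 %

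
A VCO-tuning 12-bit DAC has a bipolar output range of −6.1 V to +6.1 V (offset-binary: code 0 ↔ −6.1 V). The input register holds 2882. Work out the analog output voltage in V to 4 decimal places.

2.4841 V

LSB = 12.2 V / 2^12 = 2.979 mV.
V_out = (−6.1) + 2882 × 0.00297852 V = 2.48408 V.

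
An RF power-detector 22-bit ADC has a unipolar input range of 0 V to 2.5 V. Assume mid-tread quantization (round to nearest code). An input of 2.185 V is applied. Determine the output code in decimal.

code 3665822

LSB = 2.5 V / 4194304 = 0.60 µV.
(V_in − V_low)/LSB = (2.185 − 0) / 5.96046e-07 = 3665821.696.
round(3665821.696) = 3665822.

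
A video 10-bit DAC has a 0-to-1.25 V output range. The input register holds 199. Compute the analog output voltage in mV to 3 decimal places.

LSB = 1.25 V / 2^10 = 1.221 mV.
V_out = 0 + 199 × 0.0012207 V = 0.24292 V.
= 242.920 mV.

242.920 mV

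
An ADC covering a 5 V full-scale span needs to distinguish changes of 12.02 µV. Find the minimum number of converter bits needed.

19 bits

Number of steps required ≥ 5 V / 12.02 µV = 415973.38.
Need 2^N ≥ 415973.38; 2^18 = 262144, 2^19 = 524288.
Minimum N = 19.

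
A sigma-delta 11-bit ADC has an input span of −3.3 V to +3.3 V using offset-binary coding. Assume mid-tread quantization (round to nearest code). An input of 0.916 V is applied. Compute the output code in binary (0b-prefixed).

code 0b10100011100 (decimal 1308)

With 2048 levels over 6.6 V, one step is 3.223 mV.
(0.916 − (−3.3)) / 0.00322266 = 1308.238 LSBs.
round(1308.238) = 1308.
In binary (0b-prefixed): 0b10100011100.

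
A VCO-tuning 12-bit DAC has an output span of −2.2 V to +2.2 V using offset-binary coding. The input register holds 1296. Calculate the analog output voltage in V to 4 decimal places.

-0.8078 V

LSB = 4.4 V / 2^12 = 1.074 mV.
V_out = (−2.2) + 1296 × 0.00107422 V = -0.807813 V.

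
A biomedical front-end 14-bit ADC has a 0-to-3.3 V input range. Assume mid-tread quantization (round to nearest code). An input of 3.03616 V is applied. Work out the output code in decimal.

LSB = 3.3 V / 16384 = 201.42 µV.
(3.03616 − 0) / 0.000201416 = 15074.074 LSBs.
Round → code 15074.

code 15074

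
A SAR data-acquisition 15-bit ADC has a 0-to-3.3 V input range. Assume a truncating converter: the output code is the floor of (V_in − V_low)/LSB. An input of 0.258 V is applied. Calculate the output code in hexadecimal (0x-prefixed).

LSB = 3.3 V / 32768 = 100.71 µV.
(0.258 − 0) / 0.000100708 = 2561.862 LSBs.
So the output code is 2561.
In hexadecimal (0x-prefixed): 0xA01.

code 0xA01 (decimal 2561)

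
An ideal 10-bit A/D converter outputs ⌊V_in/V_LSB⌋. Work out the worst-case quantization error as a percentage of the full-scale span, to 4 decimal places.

Truncating → worst-case error = 1 LSB = V_FS/2^10, so 100/1024 = 0.0976562 % of full scale.

0.0977 %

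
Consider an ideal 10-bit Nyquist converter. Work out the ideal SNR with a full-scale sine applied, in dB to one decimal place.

62.0 dB

SNR ≈ 6.02·N + 1.76 dB = 6.02·10 + 1.76 = 61.96 dB.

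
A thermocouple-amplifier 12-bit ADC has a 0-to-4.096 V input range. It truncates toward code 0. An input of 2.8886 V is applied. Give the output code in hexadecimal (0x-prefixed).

With 4096 levels over 4.096 V, one step is 1.000 mV.
(V_in − V_low)/LSB = (2.8886 − 0) / 0.001 = 2888.600.
So the output code is 2888.
In hexadecimal (0x-prefixed): 0xB48.

code 0xB48 (decimal 2888)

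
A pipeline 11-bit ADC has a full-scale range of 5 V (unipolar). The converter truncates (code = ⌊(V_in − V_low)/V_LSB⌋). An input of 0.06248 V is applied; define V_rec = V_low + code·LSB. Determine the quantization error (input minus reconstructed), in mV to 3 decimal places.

1.445 mV

One LSB is 5 V / 2048 = 2.441 mV.
Scaled input = 25.5918 LSBs, so code = 25.
Code 25 maps back to 0 + 25×0.00244141 V = 0.061035156 V.
Error = 0.06248 − 0.061035156 = 0.00144484 V = 1.445 mV.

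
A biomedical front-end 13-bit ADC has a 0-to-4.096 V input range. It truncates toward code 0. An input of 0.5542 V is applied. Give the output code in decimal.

Full-scale span = 4.096 V; LSB = 4.096/2^13 = 0.500 mV.
(0.5542 − 0) / 0.0005 = 1108.400 LSBs.
So the output code is 1108.

code 1108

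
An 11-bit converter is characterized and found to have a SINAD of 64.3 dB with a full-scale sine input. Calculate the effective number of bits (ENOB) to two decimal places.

10.39 bits

ENOB = (SINAD − 1.76) / 6.02 = (64.3 − 1.76)/6.02 = 10.389.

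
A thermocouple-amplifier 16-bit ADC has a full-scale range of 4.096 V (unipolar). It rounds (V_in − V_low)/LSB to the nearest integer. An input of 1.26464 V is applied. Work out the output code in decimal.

LSB = 4.096 V / 65536 = 62.50 µV.
(V_in − V_low)/LSB = (1.26464 − 0) / 6.25e-05 = 20234.240.
Round → code 20234.

code 20234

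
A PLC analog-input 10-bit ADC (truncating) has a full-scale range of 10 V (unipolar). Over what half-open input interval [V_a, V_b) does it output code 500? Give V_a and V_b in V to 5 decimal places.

[4.88281 V, 4.89258 V)

LSB = 10/2^10 = 9.766 mV.
V_a = V_low + 500·LSB = 4.88281 V; V_b = V_low + 501·LSB = 4.89258 V.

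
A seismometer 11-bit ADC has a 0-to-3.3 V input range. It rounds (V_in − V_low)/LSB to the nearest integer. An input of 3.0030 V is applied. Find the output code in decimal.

code 1864

Full-scale span = 3.3 V; LSB = 3.3/2^11 = 1.611 mV.
(V_in − V_low)/LSB = (3.0030 − 0) / 0.00161133 = 1863.680.
So the output code is 1864.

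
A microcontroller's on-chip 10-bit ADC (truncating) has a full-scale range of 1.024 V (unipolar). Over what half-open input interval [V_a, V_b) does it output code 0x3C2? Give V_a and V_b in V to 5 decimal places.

LSB = 1.024/2^10 = 1.000 mV.
Code 0x3C2 = 962 decimal.
V_a = V_low + 962·LSB = 0.962 V; V_b = V_low + 963·LSB = 0.963 V.

[0.96200 V, 0.96300 V)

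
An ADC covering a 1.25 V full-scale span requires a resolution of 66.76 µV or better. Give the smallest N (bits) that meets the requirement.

15 bits

Number of steps required ≥ 1.25 V / 66.76 µV = 18723.79.
Need 2^N ≥ 18723.79; 2^14 = 16384, 2^15 = 32768.
Minimum N = 15.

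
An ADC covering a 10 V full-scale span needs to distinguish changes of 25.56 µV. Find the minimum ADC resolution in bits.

19 bits

Number of steps required ≥ 10 V / 25.56 µV = 391236.31.
Need 2^N ≥ 391236.31; 2^18 = 262144, 2^19 = 524288.
Minimum N = 19.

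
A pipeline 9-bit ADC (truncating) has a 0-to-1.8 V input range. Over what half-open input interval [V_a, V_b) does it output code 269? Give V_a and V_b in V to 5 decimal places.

LSB = 1.8/2^9 = 3.516 mV.
V_a = V_low + 269·LSB = 0.945703 V; V_b = V_low + 270·LSB = 0.949219 V.

[0.94570 V, 0.94922 V)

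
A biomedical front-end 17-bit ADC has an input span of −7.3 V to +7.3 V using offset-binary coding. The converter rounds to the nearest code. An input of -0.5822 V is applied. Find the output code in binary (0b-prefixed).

Full-scale span = 14.6 V; LSB = 14.6/2^17 = 111.39 µV.
Input sits at 60309.280 steps above V_low.
So the output code is 60309.
In binary (0b-prefixed): 0b1110101110010101.

code 0b1110101110010101 (decimal 60309)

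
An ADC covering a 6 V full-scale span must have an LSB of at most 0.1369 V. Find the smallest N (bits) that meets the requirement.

Number of steps required ≥ 6 V / 0.1369 V = 43.83.
Need 2^N ≥ 43.83; 2^5 = 32, 2^6 = 64.
Minimum N = 6.

6 bits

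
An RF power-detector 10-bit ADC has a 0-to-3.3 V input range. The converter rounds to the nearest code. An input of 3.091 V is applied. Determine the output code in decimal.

code 959

With 1024 levels over 3.3 V, one step is 3.223 mV.
(3.091 − 0) / 0.00322266 = 959.147 LSBs.
So the output code is 959.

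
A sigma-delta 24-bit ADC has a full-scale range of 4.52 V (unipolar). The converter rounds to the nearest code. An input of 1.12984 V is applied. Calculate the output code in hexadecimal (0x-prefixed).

code 0x3FFDAE (decimal 4193710)

Full-scale span = 4.52 V; LSB = 4.52/2^24 = 0.27 µV.
(V_in − V_low)/LSB = (1.12984 − 0) / 2.69413e-07 = 4193710.116.
So the output code is 4193710.
In hexadecimal (0x-prefixed): 0x3FFDAE.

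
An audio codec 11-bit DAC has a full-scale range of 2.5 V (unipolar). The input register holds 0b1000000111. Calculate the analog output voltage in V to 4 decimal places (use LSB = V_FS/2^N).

0.6335 V

LSB = 2.5 V / 2^11 = 1.221 mV.
Code 0b1000000111 = 519 decimal.
V_out = 0 + 519 × 0.0012207 V = 0.633545 V.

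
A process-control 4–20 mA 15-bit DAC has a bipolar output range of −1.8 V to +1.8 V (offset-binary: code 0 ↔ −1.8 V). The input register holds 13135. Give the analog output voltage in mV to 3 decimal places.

-356.946 mV

LSB = 3.6 V / 2^15 = 109.86 µV.
V_out = (−1.8) + 13135 × 0.000109863 V = -0.356946 V.
= -356.946 mV.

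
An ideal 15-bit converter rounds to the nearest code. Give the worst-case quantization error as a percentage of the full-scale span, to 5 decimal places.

0.00153 %

Rounding → worst-case error = ½ LSB = V_FS/2^16, so 100/65536 = 0.00152588 % of full scale.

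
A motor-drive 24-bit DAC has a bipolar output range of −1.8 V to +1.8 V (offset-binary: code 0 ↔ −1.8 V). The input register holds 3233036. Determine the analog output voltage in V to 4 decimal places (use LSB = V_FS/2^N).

LSB = 3.6 V / 2^24 = 0.21 µV.
V_out = (−1.8) + 3233036 × 2.14577e-07 V = -1.10627 V.

-1.1063 V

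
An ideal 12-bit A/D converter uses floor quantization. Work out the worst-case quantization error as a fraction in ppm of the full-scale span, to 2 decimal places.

Truncating → worst-case error = 1 LSB = V_FS/2^12, so 1e+06/4096 = 244.141 ppm of full scale.

244.14 ppm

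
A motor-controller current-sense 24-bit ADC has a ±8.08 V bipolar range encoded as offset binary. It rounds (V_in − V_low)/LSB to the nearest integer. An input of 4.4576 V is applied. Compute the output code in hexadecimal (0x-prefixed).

code 0xC69D8E (decimal 13016462)

Full-scale span = 16.16 V; LSB = 16.16/2^24 = 0.96 µV.
(V_in − V_low)/LSB = (4.4576 − (−8.08)) / 9.63211e-07 = 13016461.839.
round(13016461.839) = 13016462.
In hexadecimal (0x-prefixed): 0xC69D8E.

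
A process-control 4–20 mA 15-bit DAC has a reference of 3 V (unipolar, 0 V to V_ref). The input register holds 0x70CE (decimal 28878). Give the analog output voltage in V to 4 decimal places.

LSB = 3 V / 2^15 = 91.55 µV.
Code 0x70CE = 28878 decimal.
V_out = 0 + 28878 × 9.15527e-05 V = 2.64386 V.

2.6439 V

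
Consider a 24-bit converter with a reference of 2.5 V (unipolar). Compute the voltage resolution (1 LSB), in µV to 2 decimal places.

0.15 µV

Full-scale span = 2.5 V.
LSB = 2.5 / 2^24 = 2.5 / 16777216 = 1.49012e-07 V = 0.15 µV.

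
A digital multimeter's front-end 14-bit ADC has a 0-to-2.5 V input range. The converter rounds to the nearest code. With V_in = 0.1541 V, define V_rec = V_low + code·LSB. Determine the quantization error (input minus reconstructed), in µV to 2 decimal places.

-13.77 µV

Step size: 2.5 V ÷ 2^14 = 152.59 µV.
Scaled input = 1009.9098 LSBs, so code = 1010.
Reconstructed: 0.15411377 V.
V_in − V_rec = -1.37695e-05 V = -13.77 µV.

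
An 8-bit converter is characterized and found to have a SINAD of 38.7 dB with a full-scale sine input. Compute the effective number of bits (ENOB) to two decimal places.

6.14 bits

ENOB = (SINAD − 1.76) / 6.02 = (38.7 − 1.76)/6.02 = 6.136.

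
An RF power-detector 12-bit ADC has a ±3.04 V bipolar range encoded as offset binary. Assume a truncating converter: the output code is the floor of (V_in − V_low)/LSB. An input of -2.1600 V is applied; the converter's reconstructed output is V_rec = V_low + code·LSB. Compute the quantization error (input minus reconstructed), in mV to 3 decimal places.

1.250 mV

LSB = 6.08/2^12 = 1.484 mV.
Scaled input = 592.8421 LSBs, so code = 592.
Reconstructed: -2.16125 V.
Error = -2.1600 − (−2.16125) = 0.00125 V = 1.250 mV.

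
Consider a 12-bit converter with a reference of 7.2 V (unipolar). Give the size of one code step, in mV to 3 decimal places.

1.758 mV

Full-scale span = 7.2 V.
LSB = 7.2 / 2^12 = 7.2 / 4096 = 0.00175781 V = 1.758 mV.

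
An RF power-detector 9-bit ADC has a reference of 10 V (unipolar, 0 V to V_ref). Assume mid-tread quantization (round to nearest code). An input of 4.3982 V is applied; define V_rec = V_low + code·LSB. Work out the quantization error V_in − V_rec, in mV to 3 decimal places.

Step size: 10 V ÷ 2^9 = 19.531 mV.
Scaled input = 225.1878 LSBs, so code = 225.
V_rec = 0 + 225·0.0195312 = 4.3945312 V.
V_in − V_rec = 0.00366875 V = 3.669 mV.

3.669 mV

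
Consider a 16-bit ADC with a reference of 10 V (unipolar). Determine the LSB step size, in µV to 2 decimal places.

152.59 µV

Full-scale span = 10 V.
LSB = 10 / 2^16 = 10 / 65536 = 0.000152588 V = 152.59 µV.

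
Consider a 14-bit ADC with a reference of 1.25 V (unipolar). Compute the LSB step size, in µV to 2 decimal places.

Full-scale span = 1.25 V.
LSB = 1.25 / 2^14 = 1.25 / 16384 = 7.62939e-05 V = 76.29 µV.

76.29 µV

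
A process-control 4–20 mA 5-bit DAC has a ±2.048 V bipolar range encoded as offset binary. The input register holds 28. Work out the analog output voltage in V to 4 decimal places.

LSB = 4.096 V / 2^5 = 128.000 mV.
V_out = (−2.048) + 28 × 0.128 V = 1.536 V.

1.5360 V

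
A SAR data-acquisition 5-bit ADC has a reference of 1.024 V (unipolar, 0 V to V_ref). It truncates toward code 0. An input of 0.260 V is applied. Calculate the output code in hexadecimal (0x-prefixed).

code 0x8 (decimal 8)

LSB = 1.024 V / 32 = 32.000 mV.
(0.260 − 0) / 0.032 = 8.125 LSBs.
Floor → code 8.
In hexadecimal (0x-prefixed): 0x8.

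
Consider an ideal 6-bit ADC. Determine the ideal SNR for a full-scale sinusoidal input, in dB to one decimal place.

37.9 dB

SNR ≈ 6.02·N + 1.76 dB = 6.02·6 + 1.76 = 37.88 dB.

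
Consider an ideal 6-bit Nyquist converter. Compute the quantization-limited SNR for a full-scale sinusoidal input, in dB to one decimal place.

37.9 dB

SNR ≈ 6.02·N + 1.76 dB = 6.02·6 + 1.76 = 37.88 dB.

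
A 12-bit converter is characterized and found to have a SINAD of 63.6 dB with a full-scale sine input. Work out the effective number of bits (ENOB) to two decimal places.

10.27 bits

ENOB = (SINAD − 1.76) / 6.02 = (63.6 − 1.76)/6.02 = 10.272.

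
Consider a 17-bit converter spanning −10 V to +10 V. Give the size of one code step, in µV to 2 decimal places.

152.59 µV

Full-scale span = 20 V.
LSB = 20 / 2^17 = 20 / 131072 = 0.000152588 V = 152.59 µV.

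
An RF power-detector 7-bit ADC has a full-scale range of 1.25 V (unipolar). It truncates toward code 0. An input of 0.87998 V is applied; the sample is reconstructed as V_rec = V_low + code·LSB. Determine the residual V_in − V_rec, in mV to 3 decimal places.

One LSB is 1.25 V / 128 = 9.766 mV.
(V_in − V_low)/LSB = (0.87998 − 0)/0.00976562 = 90.1100 → code 90 (floor).
V_rec = 0 + 90·0.00976562 = 0.87890625 V.
V_in − V_rec = 0.00107375 V = 1.074 mV.

1.074 mV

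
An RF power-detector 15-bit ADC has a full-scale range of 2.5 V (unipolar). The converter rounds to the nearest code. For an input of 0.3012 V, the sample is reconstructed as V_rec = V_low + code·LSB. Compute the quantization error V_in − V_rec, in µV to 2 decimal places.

-8.50 µV

Step size: 2.5 V ÷ 2^15 = 76.29 µV.
(0.3012 − 0)/7.62939e-05 = 3947.8886; round gives code 3948.
Reconstructed: 0.3012085 V.
V_in − V_rec = -8.49609e-06 V = -8.50 µV.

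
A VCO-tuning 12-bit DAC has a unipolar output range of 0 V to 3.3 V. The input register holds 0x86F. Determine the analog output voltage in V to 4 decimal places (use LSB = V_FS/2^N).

LSB = 3.3 V / 2^12 = 0.806 mV.
Code 0x86F = 2159 decimal.
V_out = 0 + 2159 × 0.000805664 V = 1.73943 V.

1.7394 V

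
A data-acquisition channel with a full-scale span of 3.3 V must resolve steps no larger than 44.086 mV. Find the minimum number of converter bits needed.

7 bits

Number of steps required ≥ 3.3 V / 44.086 mV = 74.85.
Need 2^N ≥ 74.85; 2^6 = 64, 2^7 = 128.
Minimum N = 7.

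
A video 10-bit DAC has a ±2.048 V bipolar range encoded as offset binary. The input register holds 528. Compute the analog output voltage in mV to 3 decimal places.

LSB = 4.096 V / 2^10 = 4.000 mV.
V_out = (−2.048) + 528 × 0.004 V = 0.064 V.
= 64.000 mV.

64.000 mV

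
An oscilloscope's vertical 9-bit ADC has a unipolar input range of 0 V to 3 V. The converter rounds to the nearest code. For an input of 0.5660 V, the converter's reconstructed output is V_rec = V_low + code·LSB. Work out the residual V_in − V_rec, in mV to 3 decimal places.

One LSB is 3 V / 512 = 5.859 mV.
(0.5660 − 0)/0.00585938 = 96.5973; round gives code 97.
Code 97 maps back to 0 + 97×0.00585938 V = 0.56835938 V.
V_in − V_rec = -0.00235937 V = -2.359 mV.

-2.359 mV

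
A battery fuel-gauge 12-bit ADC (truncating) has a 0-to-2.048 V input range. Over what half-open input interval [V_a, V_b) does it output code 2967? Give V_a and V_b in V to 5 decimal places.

[1.48350 V, 1.48400 V)

LSB = 2.048/2^12 = 0.500 mV.
V_a = V_low + 2967·LSB = 1.4835 V; V_b = V_low + 2968·LSB = 1.484 V.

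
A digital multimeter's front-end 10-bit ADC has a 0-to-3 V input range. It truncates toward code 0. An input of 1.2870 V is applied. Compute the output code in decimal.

code 439

Full-scale span = 3 V; LSB = 3/2^10 = 2.930 mV.
Input sits at 439.296 steps above V_low.
⌊·⌋(439.296) = 439.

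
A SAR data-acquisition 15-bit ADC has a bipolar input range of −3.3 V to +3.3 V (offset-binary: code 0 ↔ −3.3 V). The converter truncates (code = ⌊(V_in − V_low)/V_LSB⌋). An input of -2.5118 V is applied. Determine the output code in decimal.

Full-scale span = 6.6 V; LSB = 6.6/2^15 = 201.42 µV.
Input sits at 3913.294 steps above V_low.
So the output code is 3913.

code 3913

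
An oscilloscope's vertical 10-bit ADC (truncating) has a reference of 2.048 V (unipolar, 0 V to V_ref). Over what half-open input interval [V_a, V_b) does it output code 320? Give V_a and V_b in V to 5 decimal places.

[0.64000 V, 0.64200 V)

LSB = 2.048/2^10 = 2.000 mV.
V_a = V_low + 320·LSB = 0.64 V; V_b = V_low + 321·LSB = 0.642 V.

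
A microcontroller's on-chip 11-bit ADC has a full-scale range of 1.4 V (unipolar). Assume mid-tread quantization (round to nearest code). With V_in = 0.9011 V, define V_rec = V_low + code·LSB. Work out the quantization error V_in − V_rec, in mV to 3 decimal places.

0.123 mV

LSB = 1.4/2^11 = 0.684 mV.
Scaled input = 1318.1806 LSBs, so code = 1318.
Code 1318 maps back to 0 + 1318×0.000683594 V = 0.90097656 V.
Error = 0.9011 − 0.90097656 = 0.000123438 V = 0.123 mV.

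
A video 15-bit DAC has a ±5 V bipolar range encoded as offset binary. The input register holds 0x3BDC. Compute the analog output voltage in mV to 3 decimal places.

LSB = 10 V / 2^15 = 305.18 µV.
Code 0x3BDC = 15324 decimal.
V_out = (−5) + 15324 × 0.000305176 V = -0.323486 V.
= -323.486 mV.

-323.486 mV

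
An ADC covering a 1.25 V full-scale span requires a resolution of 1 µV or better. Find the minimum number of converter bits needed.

21 bits

Number of steps required ≥ 1.25 V / 1 µV = 1250000.00.
Need 2^N ≥ 1250000.00; 2^20 = 1048576, 2^21 = 2097152.
Minimum N = 21.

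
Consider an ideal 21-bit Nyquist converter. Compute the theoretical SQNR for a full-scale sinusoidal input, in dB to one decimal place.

128.2 dB

SNR ≈ 6.02·N + 1.76 dB = 6.02·21 + 1.76 = 128.18 dB.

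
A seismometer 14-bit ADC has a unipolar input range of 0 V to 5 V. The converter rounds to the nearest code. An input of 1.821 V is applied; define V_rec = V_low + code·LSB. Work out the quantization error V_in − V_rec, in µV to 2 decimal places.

One LSB is 5 V / 16384 = 305.18 µV.
(V_in − V_low)/LSB = (1.821 − 0)/0.000305176 = 5967.0528 → code 5967 (round).
Code 5967 maps back to 0 + 5967×0.000305176 V = 1.8209839 V.
Error = 1.821 − 1.8209839 = 1.61133e-05 V = 16.11 µV.

16.11 µV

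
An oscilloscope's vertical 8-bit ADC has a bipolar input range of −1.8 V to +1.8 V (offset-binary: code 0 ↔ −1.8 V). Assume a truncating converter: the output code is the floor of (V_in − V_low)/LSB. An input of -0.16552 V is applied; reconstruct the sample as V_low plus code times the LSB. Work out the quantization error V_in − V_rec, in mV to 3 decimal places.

Step size: 3.6 V ÷ 2^8 = 14.062 mV.
(V_in − V_low)/LSB = (-0.16552 − (−1.8))/0.0140625 = 116.2297 → code 116 (floor).
V_rec = (−1.8) + 116·0.0140625 = -0.16875 V.
Difference: 0.00323 V → 3.230 mV.

3.230 mV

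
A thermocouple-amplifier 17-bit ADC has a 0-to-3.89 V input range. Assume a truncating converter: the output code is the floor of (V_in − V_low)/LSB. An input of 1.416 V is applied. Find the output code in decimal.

code 47711

Full-scale span = 3.89 V; LSB = 3.89/2^17 = 29.68 µV.
Input sits at 47711.556 steps above V_low.
⌊·⌋(47711.556) = 47711.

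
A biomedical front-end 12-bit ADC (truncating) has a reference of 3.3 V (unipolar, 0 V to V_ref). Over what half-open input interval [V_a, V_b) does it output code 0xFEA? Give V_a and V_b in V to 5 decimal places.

[3.28228 V, 3.28308 V)

LSB = 3.3/2^12 = 0.806 mV.
Code 0xFEA = 4074 decimal.
V_a = V_low + 4074·LSB = 3.28228 V; V_b = V_low + 4075·LSB = 3.28308 V.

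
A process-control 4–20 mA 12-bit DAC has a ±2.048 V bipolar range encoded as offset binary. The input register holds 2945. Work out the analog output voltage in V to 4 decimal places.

0.8970 V

LSB = 4.096 V / 2^12 = 1.000 mV.
V_out = (−2.048) + 2945 × 0.001 V = 0.897 V.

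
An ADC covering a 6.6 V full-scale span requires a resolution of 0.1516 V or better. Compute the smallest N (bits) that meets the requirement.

6 bits

Number of steps required ≥ 6.6 V / 0.1516 V = 43.54.
Need 2^N ≥ 43.54; 2^5 = 32, 2^6 = 64.
Minimum N = 6.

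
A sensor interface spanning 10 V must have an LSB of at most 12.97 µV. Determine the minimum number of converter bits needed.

20 bits

Number of steps required ≥ 10 V / 12.97 µV = 771010.02.
Need 2^N ≥ 771010.02; 2^19 = 524288, 2^20 = 1048576.
Minimum N = 20.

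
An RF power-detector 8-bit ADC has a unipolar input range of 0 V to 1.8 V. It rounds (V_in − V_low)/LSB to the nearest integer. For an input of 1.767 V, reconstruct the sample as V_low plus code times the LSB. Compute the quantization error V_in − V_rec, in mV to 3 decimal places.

Step size: 1.8 V ÷ 2^8 = 7.031 mV.
Scaled input = 251.3067 LSBs, so code = 251.
Code 251 maps back to 0 + 251×0.00703125 V = 1.7648438 V.
V_in − V_rec = 0.00215625 V = 2.156 mV.

2.156 mV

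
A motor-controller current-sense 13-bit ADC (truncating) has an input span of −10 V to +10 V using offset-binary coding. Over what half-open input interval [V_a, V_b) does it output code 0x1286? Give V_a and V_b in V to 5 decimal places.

LSB = 20/2^13 = 2.441 mV.
Code 0x1286 = 4742 decimal.
V_a = V_low + 4742·LSB = 1.57715 V; V_b = V_low + 4743·LSB = 1.57959 V.

[1.57715 V, 1.57959 V)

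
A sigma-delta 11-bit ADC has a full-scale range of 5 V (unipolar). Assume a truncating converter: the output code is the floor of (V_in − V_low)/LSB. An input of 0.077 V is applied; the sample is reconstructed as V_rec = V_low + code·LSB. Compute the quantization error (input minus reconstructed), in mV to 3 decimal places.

LSB = 5/2^11 = 2.441 mV.
(V_in − V_low)/LSB = (0.077 − 0)/0.00244141 = 31.5392 → code 31 (floor).
V_rec = 0 + 31·0.00244141 = 0.075683594 V.
Difference: 0.00131641 V → 1.316 mV.

1.316 mV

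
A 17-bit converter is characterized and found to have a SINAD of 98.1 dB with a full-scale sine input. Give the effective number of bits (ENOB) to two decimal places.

16.00 bits

ENOB = (SINAD − 1.76) / 6.02 = (98.1 − 1.76)/6.02 = 16.003.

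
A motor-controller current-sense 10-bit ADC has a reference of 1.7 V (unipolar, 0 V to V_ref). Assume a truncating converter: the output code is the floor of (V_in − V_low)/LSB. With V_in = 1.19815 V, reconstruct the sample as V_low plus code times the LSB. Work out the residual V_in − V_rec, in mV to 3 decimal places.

Step size: 1.7 V ÷ 2^10 = 1.660 mV.
(V_in − V_low)/LSB = (1.19815 − 0)/0.00166016 = 721.7092 → code 721 (floor).
Code 721 maps back to 0 + 721×0.00166016 V = 1.1969727 V.
Error = 1.19815 − 1.1969727 = 0.00117734 V = 1.177 mV.

1.177 mV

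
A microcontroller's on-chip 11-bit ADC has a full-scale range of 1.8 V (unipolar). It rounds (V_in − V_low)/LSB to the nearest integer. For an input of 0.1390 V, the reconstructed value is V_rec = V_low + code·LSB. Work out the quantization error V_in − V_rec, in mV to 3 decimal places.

0.133 mV

LSB = 1.8/2^11 = 0.879 mV.
Scaled input = 158.1511 LSBs, so code = 158.
Code 158 maps back to 0 + 158×0.000878906 V = 0.13886719 V.
V_in − V_rec = 0.000132813 V = 0.133 mV.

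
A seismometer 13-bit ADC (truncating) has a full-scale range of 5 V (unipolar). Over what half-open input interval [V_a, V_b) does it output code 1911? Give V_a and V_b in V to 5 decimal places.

LSB = 5/2^13 = 0.610 mV.
V_a = V_low + 1911·LSB = 1.16638 V; V_b = V_low + 1912·LSB = 1.16699 V.

[1.16638 V, 1.16699 V)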